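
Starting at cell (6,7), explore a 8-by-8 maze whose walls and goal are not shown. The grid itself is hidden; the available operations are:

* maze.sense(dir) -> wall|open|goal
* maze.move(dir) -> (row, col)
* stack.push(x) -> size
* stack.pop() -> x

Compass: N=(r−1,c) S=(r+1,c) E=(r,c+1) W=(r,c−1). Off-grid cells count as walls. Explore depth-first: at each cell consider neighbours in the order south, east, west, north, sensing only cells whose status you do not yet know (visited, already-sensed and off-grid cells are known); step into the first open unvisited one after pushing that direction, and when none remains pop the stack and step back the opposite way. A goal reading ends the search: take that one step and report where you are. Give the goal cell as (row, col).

·→ sense(dir=south)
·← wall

·→ sense(dir=west)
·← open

·→ push(x=west)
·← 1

·→ move(dir=west)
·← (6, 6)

·→ sense(dir=south)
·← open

·→ push(x=south)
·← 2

·→ move(dir=south)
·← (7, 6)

·→ sense(dir=west)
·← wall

·→ pop()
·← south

·→ move(dir=north)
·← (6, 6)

·→ sense(dir=west)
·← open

·→ push(x=west)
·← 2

·→ move(dir=west)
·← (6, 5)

·→ sense(dir=west)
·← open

·→ push(x=west)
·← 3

·→ move(dir=west)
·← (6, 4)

·→ sense(dir=south)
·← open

·→ push(x=south)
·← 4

·→ move(dir=south)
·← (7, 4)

·→ sense(dir=west)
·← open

·→ push(x=west)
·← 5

·→ move(dir=west)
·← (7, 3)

·→ sense(dir=west)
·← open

·→ push(x=west)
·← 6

·→ move(dir=west)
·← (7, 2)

·→ sense(dir=west)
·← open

·→ push(x=west)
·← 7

·→ move(dir=west)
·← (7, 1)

·→ sense(dir=west)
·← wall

·→ sense(dir=north)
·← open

·→ push(x=north)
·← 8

·→ move(dir=north)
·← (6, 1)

·→ sense(dir=east)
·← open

·→ push(x=east)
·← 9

·→ move(dir=east)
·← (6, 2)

·→ sense(dir=east)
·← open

·→ push(x=east)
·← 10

·→ move(dir=east)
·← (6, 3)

·→ sense(dir=north)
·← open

·→ push(x=north)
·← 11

·→ move(dir=north)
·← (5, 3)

·→ sense(dir=east)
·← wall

·→ sense(dir=west)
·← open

·→ push(x=west)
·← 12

·→ move(dir=west)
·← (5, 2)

·→ sense(dir=west)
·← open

·→ push(x=west)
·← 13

·→ move(dir=west)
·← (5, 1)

·→ sense(dir=west)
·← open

·→ push(x=west)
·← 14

·→ move(dir=west)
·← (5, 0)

·→ sense(dir=south)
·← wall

·→ sense(dir=north)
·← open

·→ push(x=north)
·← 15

·→ move(dir=north)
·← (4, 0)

·→ sense(dir=east)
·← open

·→ push(x=east)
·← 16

·→ move(dir=east)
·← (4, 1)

·→ sense(dir=east)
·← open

·→ push(x=east)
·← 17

·→ move(dir=east)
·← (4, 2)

·→ sense(dir=east)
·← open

·→ push(x=east)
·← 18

·→ move(dir=east)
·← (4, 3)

·→ sense(dir=east)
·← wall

·→ sense(dir=north)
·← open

·→ push(x=north)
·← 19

·→ move(dir=north)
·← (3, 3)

·→ sense(dir=east)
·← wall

·→ sense(dir=west)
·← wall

·→ sense(dir=north)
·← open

·→ push(x=north)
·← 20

·→ move(dir=north)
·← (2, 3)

·→ sense(dir=east)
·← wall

·→ sense(dir=west)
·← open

·→ push(x=west)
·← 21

·→ move(dir=west)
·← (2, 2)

·→ sense(dir=west)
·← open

·→ push(x=west)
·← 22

·→ move(dir=west)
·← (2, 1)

·→ sense(dir=south)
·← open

·→ push(x=south)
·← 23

·→ move(dir=south)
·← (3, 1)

·→ sense(dir=west)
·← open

·→ push(x=west)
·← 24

·→ move(dir=west)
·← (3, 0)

·→ sense(dir=north)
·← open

·→ push(x=north)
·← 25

·→ move(dir=north)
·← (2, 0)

·→ sense(dir=north)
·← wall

·→ pop()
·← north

·→ move(dir=south)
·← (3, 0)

·→ pop()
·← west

·→ move(dir=east)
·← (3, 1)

·→ pop()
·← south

·→ move(dir=north)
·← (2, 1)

·→ sense(dir=north)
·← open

·→ push(x=north)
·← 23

·→ move(dir=north)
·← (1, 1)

·→ sense(dir=east)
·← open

·→ push(x=east)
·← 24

·→ move(dir=east)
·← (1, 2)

·→ sense(dir=east)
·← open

·→ push(x=east)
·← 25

·→ move(dir=east)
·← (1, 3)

·→ sense(dir=east)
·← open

·→ push(x=east)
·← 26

·→ move(dir=east)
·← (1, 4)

·→ sense(dir=east)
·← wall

·→ sense(dir=north)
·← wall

·→ pop()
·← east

·→ move(dir=west)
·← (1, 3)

·→ sense(dir=north)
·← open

·→ push(x=north)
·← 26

·→ move(dir=north)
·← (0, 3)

·→ sense(dir=west)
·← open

·→ push(x=west)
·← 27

·→ move(dir=west)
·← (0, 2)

·→ sense(dir=west)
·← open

·→ push(x=west)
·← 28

·→ move(dir=west)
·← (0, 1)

·→ sense(dir=west)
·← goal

·→ move(dir=west)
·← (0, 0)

Answer: (0, 0)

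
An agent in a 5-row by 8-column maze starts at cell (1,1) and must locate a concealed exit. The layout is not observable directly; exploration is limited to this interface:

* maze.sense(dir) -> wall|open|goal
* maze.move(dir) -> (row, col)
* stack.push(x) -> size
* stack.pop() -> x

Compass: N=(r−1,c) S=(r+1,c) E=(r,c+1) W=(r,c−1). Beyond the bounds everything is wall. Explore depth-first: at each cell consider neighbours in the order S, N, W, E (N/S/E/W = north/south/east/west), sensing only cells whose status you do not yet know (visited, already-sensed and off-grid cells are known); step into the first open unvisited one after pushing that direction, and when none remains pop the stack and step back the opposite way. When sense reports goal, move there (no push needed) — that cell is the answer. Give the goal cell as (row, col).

Next I call maze.sense(south), and observe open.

Invoking stack.push(south), → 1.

I invoke maze.move(south), which returns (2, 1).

I run maze.sense(south), — result: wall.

Next I call maze.sense(west), which returns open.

Now I run stack.push(west), giving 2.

Next I call maze.move(west), which returns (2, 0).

Next I call maze.sense(south), which returns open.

I try stack.push(south), which returns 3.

I invoke maze.move(south), and get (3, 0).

Invoking maze.sense(south), — result: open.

I use stack.push(south), → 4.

Invoking maze.move(south), and get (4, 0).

I use maze.sense(east), giving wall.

I invoke stack.pop, yielding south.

I invoke maze.move(north), → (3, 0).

Now I run stack.pop(), yielding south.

Invoking maze.move(north), and see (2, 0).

I invoke maze.sense(north), → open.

Now I run stack.push(north), and observe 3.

I run maze.move(north), → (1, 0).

Next I call maze.sense(north), giving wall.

I try stack.pop, — result: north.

Now I run maze.move(south), yielding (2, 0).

Next I call stack.pop(), → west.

Calling maze.move(east), and get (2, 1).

I call maze.sense(east), and see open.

I run stack.push(east), yielding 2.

I invoke maze.move(east), — result: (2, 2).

I use maze.sense(south), — result: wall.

Next I call maze.sense(north), which returns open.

I use stack.push(north), yielding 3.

Using maze.move(north), and get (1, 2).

Calling maze.sense(north), and observe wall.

Using maze.sense(east), → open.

Then stack.push(east), and observe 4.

Using maze.move(east), and see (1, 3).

Now I run maze.sense(south), and observe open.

Invoking stack.push(south), — result: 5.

I try maze.move(south), and observe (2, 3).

I use maze.sense(south), and see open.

I try stack.push(south), : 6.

Now I run maze.move(south), and get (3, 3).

I run maze.sense(south), and get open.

Invoking stack.push(south), → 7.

I use maze.move(south), giving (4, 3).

I run maze.sense(west), → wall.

Then maze.sense(east), and get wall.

Calling stack.pop(), giving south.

I use maze.move(north), → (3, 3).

Now I run maze.sense(east), : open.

Next I call stack.push(east), and see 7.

I use maze.move(east), → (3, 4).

Invoking maze.sense(north), : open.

I try stack.push(north), and see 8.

Next I call maze.move(north), giving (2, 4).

Next I call maze.sense(north), and observe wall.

I call maze.sense(east), → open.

Calling stack.push(east), giving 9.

I try maze.move(east), → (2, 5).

I call maze.sense(south), yielding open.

Invoking stack.push(south), and see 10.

Calling maze.move(south), → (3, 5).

Now I run maze.sense(south), and get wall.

Calling maze.sense(east), : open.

Using stack.push(east), which returns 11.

I use maze.move(east), → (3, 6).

Next I call maze.sense(south), giving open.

I use stack.push(south), and observe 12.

Using maze.move(south), and see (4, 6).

Using maze.sense(east), and observe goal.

Calling maze.move(east), and get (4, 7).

Answer: (4, 7)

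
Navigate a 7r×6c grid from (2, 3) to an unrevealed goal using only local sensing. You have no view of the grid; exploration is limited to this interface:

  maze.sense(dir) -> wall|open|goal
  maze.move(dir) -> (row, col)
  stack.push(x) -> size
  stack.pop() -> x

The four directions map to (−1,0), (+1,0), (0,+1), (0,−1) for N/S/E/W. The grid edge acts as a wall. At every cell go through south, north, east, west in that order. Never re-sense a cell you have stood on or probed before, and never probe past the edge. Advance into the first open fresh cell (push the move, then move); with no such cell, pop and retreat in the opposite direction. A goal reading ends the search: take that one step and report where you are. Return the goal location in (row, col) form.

Action: maze.sense[dir: south]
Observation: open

Action: stack.push[x: south]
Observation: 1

Action: maze.move[dir: south]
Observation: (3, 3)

Action: maze.sense[dir: south]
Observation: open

Action: stack.push[x: south]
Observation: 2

Action: maze.move[dir: south]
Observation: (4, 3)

Action: maze.sense[dir: south]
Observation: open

Action: stack.push[x: south]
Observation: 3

Action: maze.move[dir: south]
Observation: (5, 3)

Action: maze.sense[dir: south]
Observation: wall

Action: maze.sense[dir: east]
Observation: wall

Action: maze.sense[dir: west]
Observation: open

Action: stack.push[x: west]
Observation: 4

Action: maze.move[dir: west]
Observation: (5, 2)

Action: maze.sense[dir: south]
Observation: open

Action: stack.push[x: south]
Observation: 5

Action: maze.move[dir: south]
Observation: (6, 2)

Action: maze.sense[dir: west]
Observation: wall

Action: stack.pop[]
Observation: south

Action: maze.move[dir: north]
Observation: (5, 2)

Action: maze.sense[dir: north]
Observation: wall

Action: maze.sense[dir: west]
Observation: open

Action: stack.push[x: west]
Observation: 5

Action: maze.move[dir: west]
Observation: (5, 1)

Action: maze.sense[dir: north]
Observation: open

Action: stack.push[x: north]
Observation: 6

Action: maze.move[dir: north]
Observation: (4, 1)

Action: maze.sense[dir: north]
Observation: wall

Action: maze.sense[dir: west]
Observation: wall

Action: stack.pop[]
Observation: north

Action: maze.move[dir: south]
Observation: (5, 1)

Action: maze.sense[dir: west]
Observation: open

Action: stack.push[x: west]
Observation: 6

Action: maze.move[dir: west]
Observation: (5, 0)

Action: maze.sense[dir: south]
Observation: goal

Action: maze.move[dir: south]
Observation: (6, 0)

Answer: (6, 0)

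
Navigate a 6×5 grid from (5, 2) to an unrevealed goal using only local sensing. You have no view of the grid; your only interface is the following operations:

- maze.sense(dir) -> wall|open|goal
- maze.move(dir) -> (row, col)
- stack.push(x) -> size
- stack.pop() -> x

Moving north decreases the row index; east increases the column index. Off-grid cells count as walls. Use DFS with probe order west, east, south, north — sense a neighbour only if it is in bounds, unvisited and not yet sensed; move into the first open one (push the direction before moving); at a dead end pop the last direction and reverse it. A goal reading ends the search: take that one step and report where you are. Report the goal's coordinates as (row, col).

;; maze.sense(dir=west) => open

;; stack.push(x=west) => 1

;; maze.move(dir=west) => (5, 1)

;; maze.sense(dir=west) => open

;; stack.push(x=west) => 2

;; maze.move(dir=west) => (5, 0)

;; maze.sense(dir=north) => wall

;; stack.pop() => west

;; maze.move(dir=east) => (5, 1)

;; maze.sense(dir=north) => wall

;; stack.pop() => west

;; maze.move(dir=east) => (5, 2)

;; maze.sense(dir=east) => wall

;; maze.sense(dir=north) => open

;; stack.push(x=north) => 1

;; maze.move(dir=north) => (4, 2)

;; maze.sense(dir=east) => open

;; stack.push(x=east) => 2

;; maze.move(dir=east) => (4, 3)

;; maze.sense(dir=east) => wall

;; maze.sense(dir=north) => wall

;; stack.pop() => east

;; maze.move(dir=west) => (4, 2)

;; maze.sense(dir=north) => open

;; stack.push(x=north) => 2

;; maze.move(dir=north) => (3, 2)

;; maze.sense(dir=west) => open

;; stack.push(x=west) => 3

;; maze.move(dir=west) => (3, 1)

;; maze.sense(dir=west) => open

;; stack.push(x=west) => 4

;; maze.move(dir=west) => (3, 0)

;; maze.sense(dir=north) => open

;; stack.push(x=north) => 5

;; maze.move(dir=north) => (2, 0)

;; maze.sense(dir=east) => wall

;; maze.sense(dir=north) => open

;; stack.push(x=north) => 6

;; maze.move(dir=north) => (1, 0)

;; maze.sense(dir=east) => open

;; stack.push(x=east) => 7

;; maze.move(dir=east) => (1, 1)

;; maze.sense(dir=east) => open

;; stack.push(x=east) => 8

;; maze.move(dir=east) => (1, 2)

;; maze.sense(dir=east) => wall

;; maze.sense(dir=south) => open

;; stack.push(x=south) => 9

;; maze.move(dir=south) => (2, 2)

;; maze.sense(dir=east) => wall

;; stack.pop() => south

;; maze.move(dir=north) => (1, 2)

;; maze.sense(dir=north) => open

;; stack.push(x=north) => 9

;; maze.move(dir=north) => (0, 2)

;; maze.sense(dir=west) => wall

;; maze.sense(dir=east) => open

;; stack.push(x=east) => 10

;; maze.move(dir=east) => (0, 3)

;; maze.sense(dir=east) => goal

;; maze.move(dir=east) => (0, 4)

Answer: (0, 4)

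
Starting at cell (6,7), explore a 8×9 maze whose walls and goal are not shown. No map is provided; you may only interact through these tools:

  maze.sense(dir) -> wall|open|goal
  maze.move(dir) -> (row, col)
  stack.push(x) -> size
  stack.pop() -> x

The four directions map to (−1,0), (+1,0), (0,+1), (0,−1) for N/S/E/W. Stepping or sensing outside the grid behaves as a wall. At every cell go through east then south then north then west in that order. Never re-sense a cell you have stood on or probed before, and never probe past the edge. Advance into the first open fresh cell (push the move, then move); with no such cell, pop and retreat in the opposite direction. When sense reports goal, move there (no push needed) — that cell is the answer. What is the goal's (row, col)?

Then maze.sense passing dir='east', giving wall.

I run maze.sense passing dir='south', : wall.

Invoking maze.sense passing dir='north', → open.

Then stack.push passing x='north', and observe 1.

Calling maze.move passing dir='north', and observe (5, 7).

I run maze.sense passing dir='east', → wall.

Calling maze.sense passing dir='north', and see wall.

I call maze.sense passing dir='west', → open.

Using stack.push passing x='west', which returns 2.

Next I call maze.move passing dir='west', → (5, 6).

I call maze.sense passing dir='south', → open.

Calling stack.push passing x='south', giving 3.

I try maze.move passing dir='south', and get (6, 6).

I invoke maze.sense passing dir='south', yielding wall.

Invoking maze.sense passing dir='west', → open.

I try stack.push passing x='west', : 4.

I call maze.move passing dir='west', and observe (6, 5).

I use maze.sense passing dir='south', giving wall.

Next I call maze.sense passing dir='north', — result: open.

Now I run stack.push passing x='north', → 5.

I use maze.move passing dir='north', → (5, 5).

Calling maze.sense passing dir='north', — result: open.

I use stack.push passing x='north', and see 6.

Invoking maze.move passing dir='north', — result: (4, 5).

Invoking maze.sense passing dir='east', — result: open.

I invoke stack.push passing x='east', and get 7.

I run maze.move passing dir='east', → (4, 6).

Then maze.sense passing dir='north', — result: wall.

I try stack.pop(), and observe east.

Now I run maze.move passing dir='west', giving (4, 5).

I invoke maze.sense passing dir='north', : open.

I invoke stack.push passing x='north', which returns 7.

I use maze.move passing dir='north', which returns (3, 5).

I call maze.sense passing dir='north', and get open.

Next I call stack.push passing x='north', : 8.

Then maze.move passing dir='north', : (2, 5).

Calling maze.sense passing dir='east', and see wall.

Then maze.sense passing dir='north', giving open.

Now I run stack.push passing x='north', — result: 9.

I run maze.move passing dir='north', and get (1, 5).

Next I call maze.sense passing dir='east', giving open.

I invoke stack.push passing x='east', : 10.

I call maze.move passing dir='east', yielding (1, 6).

I try maze.sense passing dir='east', and observe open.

I call stack.push passing x='east', and see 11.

I call maze.move passing dir='east', and observe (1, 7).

Invoking maze.sense passing dir='east', : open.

Next I call stack.push passing x='east', and observe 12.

I call maze.move passing dir='east', and see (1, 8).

Next I call maze.sense passing dir='south', → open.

I call stack.push passing x='south', yielding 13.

I use maze.move passing dir='south', yielding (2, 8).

Calling maze.sense passing dir='south', → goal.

Then maze.move passing dir='south', yielding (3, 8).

Answer: (3, 8)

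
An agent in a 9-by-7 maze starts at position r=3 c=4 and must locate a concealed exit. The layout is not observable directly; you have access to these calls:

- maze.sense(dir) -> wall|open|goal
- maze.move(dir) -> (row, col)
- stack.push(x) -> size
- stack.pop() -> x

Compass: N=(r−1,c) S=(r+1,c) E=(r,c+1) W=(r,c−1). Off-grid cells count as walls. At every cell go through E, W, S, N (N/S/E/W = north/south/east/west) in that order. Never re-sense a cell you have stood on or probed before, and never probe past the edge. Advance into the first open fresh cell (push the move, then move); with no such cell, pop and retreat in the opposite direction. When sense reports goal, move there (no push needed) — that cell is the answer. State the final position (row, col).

> sense dir=east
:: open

> push x=east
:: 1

> move dir=east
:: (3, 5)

> sense dir=east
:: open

> push x=east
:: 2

> move dir=east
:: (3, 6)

> sense dir=south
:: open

> push x=south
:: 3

> move dir=south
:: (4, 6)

> sense dir=west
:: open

> push x=west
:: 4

> move dir=west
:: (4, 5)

> sense dir=west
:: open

> push x=west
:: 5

> move dir=west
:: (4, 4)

> sense dir=west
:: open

> push x=west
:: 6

> move dir=west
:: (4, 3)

> sense dir=west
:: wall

> sense dir=south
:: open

> push x=south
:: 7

> move dir=south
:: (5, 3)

> sense dir=east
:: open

> push x=east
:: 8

> move dir=east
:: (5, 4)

> sense dir=east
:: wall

> sense dir=south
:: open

> push x=south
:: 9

> move dir=south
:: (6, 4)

> sense dir=east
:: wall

> sense dir=west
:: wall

> sense dir=south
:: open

> push x=south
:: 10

> move dir=south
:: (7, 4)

> sense dir=east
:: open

> push x=east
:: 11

> move dir=east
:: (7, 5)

> sense dir=east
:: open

> push x=east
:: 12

> move dir=east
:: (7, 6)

> sense dir=south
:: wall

> sense dir=north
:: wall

> pop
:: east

> move dir=west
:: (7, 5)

> sense dir=south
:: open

> push x=south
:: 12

> move dir=south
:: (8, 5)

> sense dir=west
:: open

> push x=west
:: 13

> move dir=west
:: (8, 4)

> sense dir=west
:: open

> push x=west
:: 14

> move dir=west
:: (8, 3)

> sense dir=west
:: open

> push x=west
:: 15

> move dir=west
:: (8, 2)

> sense dir=west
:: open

> push x=west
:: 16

> move dir=west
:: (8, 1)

> sense dir=west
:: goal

> move dir=west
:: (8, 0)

Answer: (8, 0)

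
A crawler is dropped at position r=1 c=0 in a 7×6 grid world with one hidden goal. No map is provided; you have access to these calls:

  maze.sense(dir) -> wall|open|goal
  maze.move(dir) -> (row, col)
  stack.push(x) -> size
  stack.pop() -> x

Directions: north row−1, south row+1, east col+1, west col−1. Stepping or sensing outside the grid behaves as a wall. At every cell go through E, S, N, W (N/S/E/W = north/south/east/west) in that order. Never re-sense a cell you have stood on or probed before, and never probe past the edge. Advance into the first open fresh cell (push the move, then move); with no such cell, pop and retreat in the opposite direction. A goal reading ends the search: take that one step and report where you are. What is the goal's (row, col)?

# maze.sense(east) ~> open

# stack.push(east) ~> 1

# maze.move(east) ~> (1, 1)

# maze.sense(east) ~> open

# stack.push(east) ~> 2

# maze.move(east) ~> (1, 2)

# maze.sense(east) ~> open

# stack.push(east) ~> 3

# maze.move(east) ~> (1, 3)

# maze.sense(east) ~> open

# stack.push(east) ~> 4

# maze.move(east) ~> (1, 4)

# maze.sense(east) ~> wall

# maze.sense(south) ~> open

# stack.push(south) ~> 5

# maze.move(south) ~> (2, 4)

# maze.sense(east) ~> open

# stack.push(east) ~> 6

# maze.move(east) ~> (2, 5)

# maze.sense(south) ~> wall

# stack.pop() ~> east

# maze.move(west) ~> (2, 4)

# maze.sense(south) ~> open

# stack.push(south) ~> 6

# maze.move(south) ~> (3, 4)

# maze.sense(south) ~> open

# stack.push(south) ~> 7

# maze.move(south) ~> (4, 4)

# maze.sense(east) ~> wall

# maze.sense(south) ~> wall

# maze.sense(west) ~> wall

# stack.pop() ~> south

# maze.move(north) ~> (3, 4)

# maze.sense(west) ~> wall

# stack.pop() ~> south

# maze.move(north) ~> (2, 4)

# maze.sense(west) ~> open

# stack.push(west) ~> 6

# maze.move(west) ~> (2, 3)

# maze.sense(west) ~> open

# stack.push(west) ~> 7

# maze.move(west) ~> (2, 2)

# maze.sense(south) ~> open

# stack.push(south) ~> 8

# maze.move(south) ~> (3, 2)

# maze.sense(south) ~> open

# stack.push(south) ~> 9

# maze.move(south) ~> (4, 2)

# maze.sense(south) ~> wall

# maze.sense(west) ~> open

# stack.push(west) ~> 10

# maze.move(west) ~> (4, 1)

# maze.sense(south) ~> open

# stack.push(south) ~> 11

# maze.move(south) ~> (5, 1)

# maze.sense(south) ~> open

# stack.push(south) ~> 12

# maze.move(south) ~> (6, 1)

# maze.sense(east) ~> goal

# maze.move(east) ~> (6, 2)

Answer: (6, 2)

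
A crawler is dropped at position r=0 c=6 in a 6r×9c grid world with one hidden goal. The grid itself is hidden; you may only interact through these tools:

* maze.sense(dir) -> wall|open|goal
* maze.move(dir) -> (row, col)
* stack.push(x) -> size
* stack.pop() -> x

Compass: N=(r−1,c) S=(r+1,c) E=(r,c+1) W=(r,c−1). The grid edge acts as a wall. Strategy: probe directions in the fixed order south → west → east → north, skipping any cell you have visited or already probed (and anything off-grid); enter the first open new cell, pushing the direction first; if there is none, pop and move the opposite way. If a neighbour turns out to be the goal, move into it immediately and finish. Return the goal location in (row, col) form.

Act: sense[dir→south]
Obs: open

Act: push[x→south]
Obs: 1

Act: move[dir→south]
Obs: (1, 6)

Act: sense[dir→south]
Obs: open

Act: push[x→south]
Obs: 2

Act: move[dir→south]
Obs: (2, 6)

Act: sense[dir→south]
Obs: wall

Act: sense[dir→west]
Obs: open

Act: push[x→west]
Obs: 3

Act: move[dir→west]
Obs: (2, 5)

Act: sense[dir→south]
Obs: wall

Act: sense[dir→west]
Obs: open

Act: push[x→west]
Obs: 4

Act: move[dir→west]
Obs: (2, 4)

Act: sense[dir→south]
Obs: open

Act: push[x→south]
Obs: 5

Act: move[dir→south]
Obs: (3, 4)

Act: sense[dir→south]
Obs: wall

Act: sense[dir→west]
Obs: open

Act: push[x→west]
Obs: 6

Act: move[dir→west]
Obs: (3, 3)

Act: sense[dir→south]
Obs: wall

Act: sense[dir→west]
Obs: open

Act: push[x→west]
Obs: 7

Act: move[dir→west]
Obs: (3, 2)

Act: sense[dir→south]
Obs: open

Act: push[x→south]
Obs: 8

Act: move[dir→south]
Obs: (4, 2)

Act: sense[dir→south]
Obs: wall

Act: sense[dir→west]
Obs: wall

Act: pop[]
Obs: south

Act: move[dir→north]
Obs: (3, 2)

Act: sense[dir→west]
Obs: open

Act: push[x→west]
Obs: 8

Act: move[dir→west]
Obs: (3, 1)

Act: sense[dir→west]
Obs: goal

Act: move[dir→west]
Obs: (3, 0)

Answer: (3, 0)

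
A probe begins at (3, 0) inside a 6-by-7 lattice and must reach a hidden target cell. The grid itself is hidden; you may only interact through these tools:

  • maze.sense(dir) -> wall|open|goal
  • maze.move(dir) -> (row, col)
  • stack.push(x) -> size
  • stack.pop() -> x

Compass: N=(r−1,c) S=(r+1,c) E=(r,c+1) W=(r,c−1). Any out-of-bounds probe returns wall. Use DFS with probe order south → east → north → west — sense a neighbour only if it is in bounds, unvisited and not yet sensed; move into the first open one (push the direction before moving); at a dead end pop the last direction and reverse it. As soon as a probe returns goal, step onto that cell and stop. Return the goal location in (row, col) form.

Action: sense[dir→south]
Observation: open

Action: push[x→south]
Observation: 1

Action: move[dir→south]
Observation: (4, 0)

Action: sense[dir→south]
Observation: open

Action: push[x→south]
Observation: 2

Action: move[dir→south]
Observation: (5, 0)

Action: sense[dir→east]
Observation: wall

Action: pop[]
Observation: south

Action: move[dir→north]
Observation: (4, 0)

Action: sense[dir→east]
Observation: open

Action: push[x→east]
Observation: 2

Action: move[dir→east]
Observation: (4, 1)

Action: sense[dir→east]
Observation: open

Action: push[x→east]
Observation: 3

Action: move[dir→east]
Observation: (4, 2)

Action: sense[dir→south]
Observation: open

Action: push[x→south]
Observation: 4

Action: move[dir→south]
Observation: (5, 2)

Action: sense[dir→east]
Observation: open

Action: push[x→east]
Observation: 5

Action: move[dir→east]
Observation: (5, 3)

Action: sense[dir→east]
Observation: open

Action: push[x→east]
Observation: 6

Action: move[dir→east]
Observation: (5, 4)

Action: sense[dir→east]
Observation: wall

Action: sense[dir→north]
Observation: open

Action: push[x→north]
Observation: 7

Action: move[dir→north]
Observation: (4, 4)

Action: sense[dir→east]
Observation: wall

Action: sense[dir→north]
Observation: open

Action: push[x→north]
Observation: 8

Action: move[dir→north]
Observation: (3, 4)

Action: sense[dir→east]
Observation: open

Action: push[x→east]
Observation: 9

Action: move[dir→east]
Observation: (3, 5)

Action: sense[dir→east]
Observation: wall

Action: sense[dir→north]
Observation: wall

Action: pop[]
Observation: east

Action: move[dir→west]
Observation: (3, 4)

Action: sense[dir→north]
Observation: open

Action: push[x→north]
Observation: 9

Action: move[dir→north]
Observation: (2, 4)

Action: sense[dir→north]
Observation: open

Action: push[x→north]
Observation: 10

Action: move[dir→north]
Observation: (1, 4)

Action: sense[dir→east]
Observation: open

Action: push[x→east]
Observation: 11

Action: move[dir→east]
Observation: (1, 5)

Action: sense[dir→east]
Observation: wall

Action: sense[dir→north]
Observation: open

Action: push[x→north]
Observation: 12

Action: move[dir→north]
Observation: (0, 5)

Action: sense[dir→east]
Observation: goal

Action: move[dir→east]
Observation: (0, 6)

Answer: (0, 6)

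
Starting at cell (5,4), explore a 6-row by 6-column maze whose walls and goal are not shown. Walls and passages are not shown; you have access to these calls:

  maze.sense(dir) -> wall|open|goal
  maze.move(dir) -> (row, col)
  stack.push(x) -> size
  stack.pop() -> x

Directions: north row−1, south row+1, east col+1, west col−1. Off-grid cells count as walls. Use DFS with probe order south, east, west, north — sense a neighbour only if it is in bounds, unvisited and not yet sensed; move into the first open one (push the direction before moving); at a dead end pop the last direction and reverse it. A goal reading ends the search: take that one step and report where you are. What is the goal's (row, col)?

! 1. sense(dir=east) : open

! 2. push(x=east) : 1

! 3. move(dir=east) : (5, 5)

! 4. sense(dir=north) : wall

! 5. pop() : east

! 6. move(dir=west) : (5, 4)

! 7. sense(dir=west) : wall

! 8. sense(dir=north) : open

! 9. push(x=north) : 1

! 10. move(dir=north) : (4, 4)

! 11. sense(dir=west) : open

! 12. push(x=west) : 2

! 13. move(dir=west) : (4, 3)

! 14. sense(dir=west) : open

! 15. push(x=west) : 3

! 16. move(dir=west) : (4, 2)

! 17. sense(dir=south) : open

! 18. push(x=south) : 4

! 19. move(dir=south) : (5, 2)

! 20. sense(dir=west) : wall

! 21. pop() : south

! 22. move(dir=north) : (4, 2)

! 23. sense(dir=west) : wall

! 24. sense(dir=north) : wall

! 25. pop() : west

! 26. move(dir=east) : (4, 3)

! 27. sense(dir=north) : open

! 28. push(x=north) : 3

! 29. move(dir=north) : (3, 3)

! 30. sense(dir=east) : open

! 31. push(x=east) : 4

! 32. move(dir=east) : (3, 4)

! 33. sense(dir=east) : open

! 34. push(x=east) : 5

! 35. move(dir=east) : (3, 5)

! 36. sense(dir=north) : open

! 37. push(x=north) : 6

! 38. move(dir=north) : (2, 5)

! 39. sense(dir=west) : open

! 40. push(x=west) : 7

! 41. move(dir=west) : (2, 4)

! 42. sense(dir=west) : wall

! 43. sense(dir=north) : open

! 44. push(x=north) : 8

! 45. move(dir=north) : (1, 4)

! 46. sense(dir=east) : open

! 47. push(x=east) : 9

! 48. move(dir=east) : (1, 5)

! 49. sense(dir=north) : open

! 50. push(x=north) : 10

! 51. move(dir=north) : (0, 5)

! 52. sense(dir=west) : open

! 53. push(x=west) : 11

! 54. move(dir=west) : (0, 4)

! 55. sense(dir=west) : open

! 56. push(x=west) : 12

! 57. move(dir=west) : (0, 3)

! 58. sense(dir=south) : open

! 59. push(x=south) : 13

! 60. move(dir=south) : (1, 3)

! 61. sense(dir=west) : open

! 62. push(x=west) : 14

! 63. move(dir=west) : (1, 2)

! 64. sense(dir=south) : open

! 65. push(x=south) : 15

! 66. move(dir=south) : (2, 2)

! 67. sense(dir=west) : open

! 68. push(x=west) : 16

! 69. move(dir=west) : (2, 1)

! 70. sense(dir=south) : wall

! 71. sense(dir=west) : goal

! 72. move(dir=west) : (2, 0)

Answer: (2, 0)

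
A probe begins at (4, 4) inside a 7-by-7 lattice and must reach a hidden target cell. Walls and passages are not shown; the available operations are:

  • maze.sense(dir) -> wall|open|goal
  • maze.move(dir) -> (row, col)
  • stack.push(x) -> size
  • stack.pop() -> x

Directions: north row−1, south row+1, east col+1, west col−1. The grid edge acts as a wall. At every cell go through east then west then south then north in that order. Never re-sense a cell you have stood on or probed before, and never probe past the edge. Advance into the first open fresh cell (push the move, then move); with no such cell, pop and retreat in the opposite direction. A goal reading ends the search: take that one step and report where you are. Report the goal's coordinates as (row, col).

Then sense with dir=east, which returns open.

I run push with x=east, and observe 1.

I run move with dir=east, : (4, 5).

I try sense with dir=east, and see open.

Calling push with x=east, yielding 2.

I try move with dir=east, — result: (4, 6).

I invoke sense with dir=south, : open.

Calling push with x=south, which returns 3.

I use move with dir=south, and get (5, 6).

I use sense with dir=west, — result: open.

I invoke push with x=west, : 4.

Next I call move with dir=west, → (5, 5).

Now I run sense with dir=west, and get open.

Invoking push with x=west, giving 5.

I use move with dir=west, yielding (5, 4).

Next I call sense with dir=west, and get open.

I run push with x=west, — result: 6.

I run move with dir=west, and observe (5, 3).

I use sense with dir=west, — result: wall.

I try sense with dir=south, giving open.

Using push with x=south, and observe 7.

Calling move with dir=south, yielding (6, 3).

Then sense with dir=east, → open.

Invoking push with x=east, which returns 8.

Then move with dir=east, and observe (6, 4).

Then sense with dir=east, yielding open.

I use push with x=east, and observe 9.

I invoke move with dir=east, and get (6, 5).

I use sense with dir=east, and get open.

Then push with x=east, giving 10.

Calling move with dir=east, and see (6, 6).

Next I call pop(), yielding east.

Now I run move with dir=west, : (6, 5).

I try pop(), yielding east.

I call move with dir=west, and observe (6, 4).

I use pop(), — result: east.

Now I run move with dir=west, — result: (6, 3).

Then sense with dir=west, and see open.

I run push with x=west, — result: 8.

I run move with dir=west, and get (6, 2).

I use sense with dir=west, and observe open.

I call push with x=west, and observe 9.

Calling move with dir=west, : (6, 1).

Invoking sense with dir=west, and see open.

I run push with x=west, and get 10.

Invoking move with dir=west, and observe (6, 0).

I try sense with dir=north, → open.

Invoking push with x=north, → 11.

I invoke move with dir=north, → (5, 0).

Using sense with dir=east, which returns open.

Using push with x=east, giving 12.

Then move with dir=east, which returns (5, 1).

Calling sense with dir=north, yielding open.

I use push with x=north, — result: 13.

I run move with dir=north, yielding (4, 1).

Then sense with dir=east, : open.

Next I call push with x=east, — result: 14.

I invoke move with dir=east, giving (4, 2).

Using sense with dir=east, and get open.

Next I call push with x=east, : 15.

I use move with dir=east, → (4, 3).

Now I run sense with dir=north, : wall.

Using pop(), → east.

I invoke move with dir=west, yielding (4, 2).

I use sense with dir=north, — result: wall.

I invoke pop, which returns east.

I use move with dir=west, and see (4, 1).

Using sense with dir=west, and get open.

Calling push with x=west, which returns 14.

Then move with dir=west, — result: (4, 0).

Using sense with dir=north, — result: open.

Invoking push with x=north, giving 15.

Calling move with dir=north, and see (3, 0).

I try sense with dir=east, yielding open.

Invoking push with x=east, yielding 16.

Using move with dir=east, and see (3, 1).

Invoking sense with dir=north, and observe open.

I invoke push with x=north, — result: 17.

Using move with dir=north, : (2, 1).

I call sense with dir=east, giving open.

I use push with x=east, — result: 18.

Then move with dir=east, and observe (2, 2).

I try sense with dir=east, : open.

Now I run push with x=east, and observe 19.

Next I call move with dir=east, which returns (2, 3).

Now I run sense with dir=east, giving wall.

Using sense with dir=north, giving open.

I call push with x=north, : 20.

I call move with dir=north, — result: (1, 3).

Next I call sense with dir=east, — result: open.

Calling push with x=east, giving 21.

Invoking move with dir=east, and get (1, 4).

I invoke sense with dir=east, giving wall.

Invoking sense with dir=north, and get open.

I invoke push with x=north, — result: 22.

Invoking move with dir=north, and see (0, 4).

Now I run sense with dir=east, and see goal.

Now I run move with dir=east, and observe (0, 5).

Answer: (0, 5)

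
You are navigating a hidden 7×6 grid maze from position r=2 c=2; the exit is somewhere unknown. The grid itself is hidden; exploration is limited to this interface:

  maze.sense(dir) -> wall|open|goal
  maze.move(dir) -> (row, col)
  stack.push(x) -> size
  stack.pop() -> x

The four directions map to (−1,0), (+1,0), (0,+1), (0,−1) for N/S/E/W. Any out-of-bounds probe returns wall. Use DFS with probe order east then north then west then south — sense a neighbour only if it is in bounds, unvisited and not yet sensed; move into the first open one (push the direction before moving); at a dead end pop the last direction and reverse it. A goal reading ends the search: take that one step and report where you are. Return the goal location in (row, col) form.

Do: maze.sense[east]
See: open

Do: stack.push[east]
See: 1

Do: maze.move[east]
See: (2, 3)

Do: maze.sense[east]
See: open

Do: stack.push[east]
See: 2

Do: maze.move[east]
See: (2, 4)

Do: maze.sense[east]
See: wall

Do: maze.sense[north]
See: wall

Do: maze.sense[south]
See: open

Do: stack.push[south]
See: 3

Do: maze.move[south]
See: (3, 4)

Do: maze.sense[east]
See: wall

Do: maze.sense[west]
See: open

Do: stack.push[west]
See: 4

Do: maze.move[west]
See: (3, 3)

Do: maze.sense[west]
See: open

Do: stack.push[west]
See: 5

Do: maze.move[west]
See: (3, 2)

Do: maze.sense[west]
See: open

Do: stack.push[west]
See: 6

Do: maze.move[west]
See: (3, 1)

Do: maze.sense[north]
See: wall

Do: maze.sense[west]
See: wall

Do: maze.sense[south]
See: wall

Do: stack.pop[]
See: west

Do: maze.move[east]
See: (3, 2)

Do: maze.sense[south]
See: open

Do: stack.push[south]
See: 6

Do: maze.move[south]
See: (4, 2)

Do: maze.sense[east]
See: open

Do: stack.push[east]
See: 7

Do: maze.move[east]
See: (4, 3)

Do: maze.sense[east]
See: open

Do: stack.push[east]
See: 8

Do: maze.move[east]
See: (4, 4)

Do: maze.sense[east]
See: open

Do: stack.push[east]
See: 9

Do: maze.move[east]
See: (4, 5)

Do: maze.sense[south]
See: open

Do: stack.push[south]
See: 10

Do: maze.move[south]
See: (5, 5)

Do: maze.sense[west]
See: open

Do: stack.push[west]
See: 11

Do: maze.move[west]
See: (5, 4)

Do: maze.sense[west]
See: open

Do: stack.push[west]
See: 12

Do: maze.move[west]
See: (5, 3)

Do: maze.sense[west]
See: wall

Do: maze.sense[south]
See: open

Do: stack.push[south]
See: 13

Do: maze.move[south]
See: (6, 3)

Do: maze.sense[east]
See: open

Do: stack.push[east]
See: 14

Do: maze.move[east]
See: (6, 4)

Do: maze.sense[east]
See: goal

Do: maze.move[east]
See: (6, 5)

Answer: (6, 5)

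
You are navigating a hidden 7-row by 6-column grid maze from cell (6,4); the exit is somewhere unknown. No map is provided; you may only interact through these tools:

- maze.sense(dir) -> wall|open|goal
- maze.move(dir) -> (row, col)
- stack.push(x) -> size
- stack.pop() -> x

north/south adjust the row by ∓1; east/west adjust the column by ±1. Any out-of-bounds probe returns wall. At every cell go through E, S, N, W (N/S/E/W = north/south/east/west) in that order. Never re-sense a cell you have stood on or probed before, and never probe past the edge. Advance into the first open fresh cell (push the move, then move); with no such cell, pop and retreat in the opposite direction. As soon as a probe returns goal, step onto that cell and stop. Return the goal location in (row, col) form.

==> sense(dir: east)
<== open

==> push(x: east)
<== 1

==> move(dir: east)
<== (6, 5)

==> sense(dir: north)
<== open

==> push(x: north)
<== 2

==> move(dir: north)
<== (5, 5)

==> sense(dir: north)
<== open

==> push(x: north)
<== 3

==> move(dir: north)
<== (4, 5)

==> sense(dir: north)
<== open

==> push(x: north)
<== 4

==> move(dir: north)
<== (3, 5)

==> sense(dir: north)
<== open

==> push(x: north)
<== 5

==> move(dir: north)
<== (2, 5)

==> sense(dir: north)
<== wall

==> sense(dir: west)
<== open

==> push(x: west)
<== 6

==> move(dir: west)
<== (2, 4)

==> sense(dir: south)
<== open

==> push(x: south)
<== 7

==> move(dir: south)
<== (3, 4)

==> sense(dir: south)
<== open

==> push(x: south)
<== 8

==> move(dir: south)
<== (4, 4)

==> sense(dir: south)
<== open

==> push(x: south)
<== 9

==> move(dir: south)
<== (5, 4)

==> sense(dir: west)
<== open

==> push(x: west)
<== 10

==> move(dir: west)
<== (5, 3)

==> sense(dir: south)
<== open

==> push(x: south)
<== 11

==> move(dir: south)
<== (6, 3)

==> sense(dir: west)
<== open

==> push(x: west)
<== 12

==> move(dir: west)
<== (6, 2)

==> sense(dir: north)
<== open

==> push(x: north)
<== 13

==> move(dir: north)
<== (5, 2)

==> sense(dir: north)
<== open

==> push(x: north)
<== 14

==> move(dir: north)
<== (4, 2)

==> sense(dir: east)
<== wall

==> sense(dir: north)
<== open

==> push(x: north)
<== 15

==> move(dir: north)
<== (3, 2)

==> sense(dir: east)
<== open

==> push(x: east)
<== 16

==> move(dir: east)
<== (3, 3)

==> sense(dir: north)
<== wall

==> pop()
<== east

==> move(dir: west)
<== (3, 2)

==> sense(dir: north)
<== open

==> push(x: north)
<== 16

==> move(dir: north)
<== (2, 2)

==> sense(dir: north)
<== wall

==> sense(dir: west)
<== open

==> push(x: west)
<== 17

==> move(dir: west)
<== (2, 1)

==> sense(dir: south)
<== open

==> push(x: south)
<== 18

==> move(dir: south)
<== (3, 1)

==> sense(dir: south)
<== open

==> push(x: south)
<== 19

==> move(dir: south)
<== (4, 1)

==> sense(dir: south)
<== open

==> push(x: south)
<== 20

==> move(dir: south)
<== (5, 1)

==> sense(dir: south)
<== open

==> push(x: south)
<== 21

==> move(dir: south)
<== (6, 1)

==> sense(dir: west)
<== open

==> push(x: west)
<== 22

==> move(dir: west)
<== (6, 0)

==> sense(dir: north)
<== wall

==> pop()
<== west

==> move(dir: east)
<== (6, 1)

==> pop()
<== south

==> move(dir: north)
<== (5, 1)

==> pop()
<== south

==> move(dir: north)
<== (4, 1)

==> sense(dir: west)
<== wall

==> pop()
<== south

==> move(dir: north)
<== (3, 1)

==> sense(dir: west)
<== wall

==> pop()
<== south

==> move(dir: north)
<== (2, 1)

==> sense(dir: north)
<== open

==> push(x: north)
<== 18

==> move(dir: north)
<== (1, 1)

==> sense(dir: north)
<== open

==> push(x: north)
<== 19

==> move(dir: north)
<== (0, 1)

==> sense(dir: east)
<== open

==> push(x: east)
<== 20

==> move(dir: east)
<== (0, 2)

==> sense(dir: east)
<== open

==> push(x: east)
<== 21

==> move(dir: east)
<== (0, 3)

==> sense(dir: east)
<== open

==> push(x: east)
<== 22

==> move(dir: east)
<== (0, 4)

==> sense(dir: east)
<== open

==> push(x: east)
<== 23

==> move(dir: east)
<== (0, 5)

==> pop()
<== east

==> move(dir: west)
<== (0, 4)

==> sense(dir: south)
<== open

==> push(x: south)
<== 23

==> move(dir: south)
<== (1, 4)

==> sense(dir: west)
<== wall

==> pop()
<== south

==> move(dir: north)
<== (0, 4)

==> pop()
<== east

==> move(dir: west)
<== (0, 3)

==> pop()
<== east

==> move(dir: west)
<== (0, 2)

==> pop()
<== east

==> move(dir: west)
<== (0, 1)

==> sense(dir: west)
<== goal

==> move(dir: west)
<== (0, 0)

Answer: (0, 0)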